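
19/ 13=1.46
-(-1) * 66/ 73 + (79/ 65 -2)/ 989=4239087/ 4692805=0.90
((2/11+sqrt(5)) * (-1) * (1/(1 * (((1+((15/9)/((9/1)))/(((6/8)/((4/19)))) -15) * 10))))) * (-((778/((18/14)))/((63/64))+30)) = -496109 * sqrt(5)/107330 -496109/590315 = -11.18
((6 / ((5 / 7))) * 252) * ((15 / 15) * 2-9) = -74088 / 5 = -14817.60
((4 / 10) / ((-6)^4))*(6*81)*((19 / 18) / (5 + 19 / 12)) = 19 / 790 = 0.02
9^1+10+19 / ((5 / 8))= 247 / 5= 49.40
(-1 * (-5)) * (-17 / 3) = -85 / 3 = -28.33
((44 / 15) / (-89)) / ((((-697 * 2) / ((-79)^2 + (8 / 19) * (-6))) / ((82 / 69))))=5215364 / 29753145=0.18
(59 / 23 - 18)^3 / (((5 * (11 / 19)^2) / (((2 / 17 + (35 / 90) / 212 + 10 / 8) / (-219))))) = 3931088625175 / 286515037512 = 13.72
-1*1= -1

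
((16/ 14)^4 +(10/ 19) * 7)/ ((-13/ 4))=-983576/ 593047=-1.66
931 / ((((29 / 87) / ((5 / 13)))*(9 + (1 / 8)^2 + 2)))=59584 / 611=97.52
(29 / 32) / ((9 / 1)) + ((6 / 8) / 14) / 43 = 8837 / 86688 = 0.10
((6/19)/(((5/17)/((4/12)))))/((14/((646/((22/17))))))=4913/385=12.76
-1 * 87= -87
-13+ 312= 299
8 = 8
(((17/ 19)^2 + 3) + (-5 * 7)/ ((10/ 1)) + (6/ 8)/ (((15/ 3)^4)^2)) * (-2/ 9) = -169532333/ 2538281250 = -0.07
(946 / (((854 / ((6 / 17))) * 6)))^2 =223729 / 52693081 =0.00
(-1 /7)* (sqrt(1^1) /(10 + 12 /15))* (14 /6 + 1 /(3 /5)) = -10 /189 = -0.05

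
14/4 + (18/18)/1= 9/2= 4.50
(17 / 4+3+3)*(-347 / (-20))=177.84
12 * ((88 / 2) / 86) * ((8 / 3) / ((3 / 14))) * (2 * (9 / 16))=3696 / 43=85.95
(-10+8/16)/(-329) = 19/658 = 0.03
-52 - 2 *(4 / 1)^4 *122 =-62516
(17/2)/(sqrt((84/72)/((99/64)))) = 51 * sqrt(462)/112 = 9.79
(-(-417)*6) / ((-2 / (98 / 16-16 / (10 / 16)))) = 974529 / 40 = 24363.22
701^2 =491401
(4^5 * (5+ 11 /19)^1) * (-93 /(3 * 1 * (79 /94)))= -210724.33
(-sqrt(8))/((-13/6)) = 12* sqrt(2)/13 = 1.31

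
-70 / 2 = -35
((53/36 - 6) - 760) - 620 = -49843/36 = -1384.53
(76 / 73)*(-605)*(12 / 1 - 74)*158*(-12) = -5405040960 / 73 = -74041656.99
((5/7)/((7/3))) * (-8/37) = -120/1813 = -0.07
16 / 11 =1.45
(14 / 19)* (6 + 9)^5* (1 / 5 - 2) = -19136250 / 19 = -1007171.05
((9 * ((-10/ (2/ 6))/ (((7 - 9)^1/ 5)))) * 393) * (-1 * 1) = -265275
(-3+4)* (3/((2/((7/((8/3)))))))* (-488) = -1921.50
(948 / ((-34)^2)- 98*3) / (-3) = 28243 / 289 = 97.73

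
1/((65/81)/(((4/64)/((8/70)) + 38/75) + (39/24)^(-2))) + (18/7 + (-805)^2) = 79728347754437/123032000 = 648029.36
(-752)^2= 565504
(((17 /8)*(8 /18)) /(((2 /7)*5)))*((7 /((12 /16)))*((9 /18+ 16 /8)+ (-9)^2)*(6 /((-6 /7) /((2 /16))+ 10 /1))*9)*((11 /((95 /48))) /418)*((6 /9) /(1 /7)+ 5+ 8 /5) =658273252 /496375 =1326.16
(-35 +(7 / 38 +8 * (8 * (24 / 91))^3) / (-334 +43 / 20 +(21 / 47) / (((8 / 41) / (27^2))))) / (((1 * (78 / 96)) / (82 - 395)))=13461.38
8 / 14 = 4 / 7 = 0.57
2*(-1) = -2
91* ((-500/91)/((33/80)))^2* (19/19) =16145.47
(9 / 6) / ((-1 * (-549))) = 1 / 366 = 0.00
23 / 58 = 0.40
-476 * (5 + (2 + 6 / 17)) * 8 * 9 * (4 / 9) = -112000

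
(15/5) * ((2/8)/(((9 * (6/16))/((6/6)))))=2/9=0.22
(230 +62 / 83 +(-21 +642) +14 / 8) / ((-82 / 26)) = -3683693 / 13612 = -270.62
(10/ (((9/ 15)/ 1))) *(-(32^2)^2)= -52428800/ 3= -17476266.67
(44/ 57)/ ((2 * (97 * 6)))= 0.00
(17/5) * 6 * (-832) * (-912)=77395968/5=15479193.60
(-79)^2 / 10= 6241 / 10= 624.10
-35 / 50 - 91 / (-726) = -1043 / 1815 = -0.57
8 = 8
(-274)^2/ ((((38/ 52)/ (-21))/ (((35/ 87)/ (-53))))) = 478234120/ 29203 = 16376.20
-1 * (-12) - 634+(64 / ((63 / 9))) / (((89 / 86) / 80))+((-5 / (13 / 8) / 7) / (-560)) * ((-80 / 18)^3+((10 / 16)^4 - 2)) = 28677898363105 / 338568781824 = 84.70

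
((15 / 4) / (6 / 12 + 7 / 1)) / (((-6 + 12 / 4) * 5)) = -1 / 30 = -0.03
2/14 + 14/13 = 111/91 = 1.22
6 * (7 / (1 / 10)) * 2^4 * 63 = 423360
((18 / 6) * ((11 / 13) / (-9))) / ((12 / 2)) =-11 / 234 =-0.05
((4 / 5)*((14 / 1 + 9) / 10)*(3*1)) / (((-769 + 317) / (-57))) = 3933 / 5650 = 0.70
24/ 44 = 6/ 11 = 0.55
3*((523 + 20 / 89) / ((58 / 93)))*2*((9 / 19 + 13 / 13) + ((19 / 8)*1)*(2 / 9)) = 1976256913 / 196156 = 10074.92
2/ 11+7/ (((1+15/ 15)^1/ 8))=310/ 11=28.18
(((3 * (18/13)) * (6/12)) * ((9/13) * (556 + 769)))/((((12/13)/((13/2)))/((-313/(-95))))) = 6718545/152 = 44200.95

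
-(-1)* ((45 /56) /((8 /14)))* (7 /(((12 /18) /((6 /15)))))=189 /32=5.91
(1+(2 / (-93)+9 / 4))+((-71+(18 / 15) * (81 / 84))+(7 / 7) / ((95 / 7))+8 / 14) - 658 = -179095513 / 247380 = -723.97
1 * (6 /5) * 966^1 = 5796 /5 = 1159.20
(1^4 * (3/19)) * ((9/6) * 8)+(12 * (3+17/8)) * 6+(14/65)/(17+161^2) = 5940515428/16016715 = 370.89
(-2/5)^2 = 4/25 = 0.16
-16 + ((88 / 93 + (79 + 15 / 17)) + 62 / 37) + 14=4709258 / 58497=80.50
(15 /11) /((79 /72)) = 1080 /869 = 1.24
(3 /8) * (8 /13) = 3 /13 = 0.23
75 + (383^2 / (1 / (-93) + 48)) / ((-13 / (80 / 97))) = -669277935 / 5627843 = -118.92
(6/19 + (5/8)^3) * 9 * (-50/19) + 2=-1040743/92416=-11.26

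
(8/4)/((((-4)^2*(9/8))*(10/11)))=11/90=0.12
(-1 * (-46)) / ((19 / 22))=1012 / 19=53.26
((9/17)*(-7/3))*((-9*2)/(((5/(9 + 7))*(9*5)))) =672/425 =1.58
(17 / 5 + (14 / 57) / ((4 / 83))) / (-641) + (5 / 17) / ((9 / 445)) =270735757 / 18633870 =14.53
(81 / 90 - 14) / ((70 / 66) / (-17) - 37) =73491 / 207920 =0.35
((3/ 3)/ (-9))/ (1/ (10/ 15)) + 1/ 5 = 17/ 135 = 0.13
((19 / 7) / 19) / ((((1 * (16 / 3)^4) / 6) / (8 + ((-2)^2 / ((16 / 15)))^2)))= 85779 / 3670016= 0.02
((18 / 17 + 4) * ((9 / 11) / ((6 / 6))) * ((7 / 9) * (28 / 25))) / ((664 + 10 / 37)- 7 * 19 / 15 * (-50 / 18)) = 16839144 / 3217386425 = 0.01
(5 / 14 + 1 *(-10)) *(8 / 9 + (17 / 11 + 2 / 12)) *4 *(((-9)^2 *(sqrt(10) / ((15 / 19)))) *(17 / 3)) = -184451.75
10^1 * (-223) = -2230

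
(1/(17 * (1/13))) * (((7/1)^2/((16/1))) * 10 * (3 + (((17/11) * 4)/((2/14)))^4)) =163507477721315/1991176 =82116034.81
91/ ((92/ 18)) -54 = -1665/ 46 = -36.20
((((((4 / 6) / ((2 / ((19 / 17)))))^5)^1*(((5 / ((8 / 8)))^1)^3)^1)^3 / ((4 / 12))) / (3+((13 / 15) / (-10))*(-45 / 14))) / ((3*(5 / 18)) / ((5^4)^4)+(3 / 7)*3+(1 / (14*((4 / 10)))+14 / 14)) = 0.27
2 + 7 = 9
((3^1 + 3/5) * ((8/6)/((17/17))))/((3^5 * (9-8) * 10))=4/2025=0.00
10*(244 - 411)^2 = 278890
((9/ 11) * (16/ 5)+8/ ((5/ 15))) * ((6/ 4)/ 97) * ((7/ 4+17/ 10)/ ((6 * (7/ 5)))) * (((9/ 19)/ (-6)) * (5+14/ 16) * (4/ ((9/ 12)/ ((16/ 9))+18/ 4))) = -1582584/ 24834425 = -0.06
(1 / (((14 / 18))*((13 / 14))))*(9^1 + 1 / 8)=657 / 52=12.63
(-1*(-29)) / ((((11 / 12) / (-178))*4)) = -15486 / 11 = -1407.82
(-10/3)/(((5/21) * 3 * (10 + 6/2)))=-0.36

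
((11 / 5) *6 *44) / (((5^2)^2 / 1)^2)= 2904 / 1953125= 0.00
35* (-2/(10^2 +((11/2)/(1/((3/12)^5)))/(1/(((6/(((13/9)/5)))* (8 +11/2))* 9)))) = -0.62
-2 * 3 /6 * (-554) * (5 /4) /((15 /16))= 2216 /3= 738.67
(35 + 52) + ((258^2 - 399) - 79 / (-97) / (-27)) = 173513909 / 2619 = 66251.97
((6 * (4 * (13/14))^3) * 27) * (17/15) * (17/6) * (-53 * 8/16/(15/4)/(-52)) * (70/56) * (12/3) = 31062876/1715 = 18112.46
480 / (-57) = -160 / 19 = -8.42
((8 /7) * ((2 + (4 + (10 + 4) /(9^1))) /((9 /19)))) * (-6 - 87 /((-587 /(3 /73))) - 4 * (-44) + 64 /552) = 3101.20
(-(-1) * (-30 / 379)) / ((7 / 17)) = -0.19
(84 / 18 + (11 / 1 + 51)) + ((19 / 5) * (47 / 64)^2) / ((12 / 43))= 74.01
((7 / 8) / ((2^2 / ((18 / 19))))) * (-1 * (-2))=63 / 152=0.41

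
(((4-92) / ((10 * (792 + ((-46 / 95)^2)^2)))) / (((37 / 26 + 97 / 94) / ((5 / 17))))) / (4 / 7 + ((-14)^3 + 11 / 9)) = 7074475485 / 14574578238934136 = 0.00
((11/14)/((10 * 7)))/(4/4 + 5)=11/5880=0.00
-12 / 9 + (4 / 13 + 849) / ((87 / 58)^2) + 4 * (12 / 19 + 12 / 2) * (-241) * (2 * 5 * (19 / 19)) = -141276728 / 2223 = -63552.28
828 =828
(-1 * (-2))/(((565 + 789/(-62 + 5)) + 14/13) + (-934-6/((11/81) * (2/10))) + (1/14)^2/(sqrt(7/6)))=-398796058749088/120172062402561623-1446889444 * sqrt(42)/360516187207684869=-0.00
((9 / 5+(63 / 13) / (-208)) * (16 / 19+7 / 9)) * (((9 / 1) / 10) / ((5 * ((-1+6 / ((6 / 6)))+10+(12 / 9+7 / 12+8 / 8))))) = 0.03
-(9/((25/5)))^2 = -81/25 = -3.24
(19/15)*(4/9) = 76/135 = 0.56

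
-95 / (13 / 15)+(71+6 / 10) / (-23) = -168529 / 1495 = -112.73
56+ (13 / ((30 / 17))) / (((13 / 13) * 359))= 56.02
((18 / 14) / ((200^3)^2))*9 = 81 / 448000000000000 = 0.00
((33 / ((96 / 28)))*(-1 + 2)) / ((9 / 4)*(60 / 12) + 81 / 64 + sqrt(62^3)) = -493416 / 975549887 + 2444288*sqrt(62) / 975549887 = 0.02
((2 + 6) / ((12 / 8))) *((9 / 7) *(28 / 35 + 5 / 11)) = 3312 / 385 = 8.60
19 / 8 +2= 35 / 8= 4.38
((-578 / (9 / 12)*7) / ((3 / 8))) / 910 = -9248 / 585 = -15.81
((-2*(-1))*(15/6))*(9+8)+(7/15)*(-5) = 248/3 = 82.67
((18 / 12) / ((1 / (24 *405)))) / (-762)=-2430 / 127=-19.13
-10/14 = -5/7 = -0.71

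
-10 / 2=-5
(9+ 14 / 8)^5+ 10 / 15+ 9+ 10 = 441085745 / 3072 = 143582.60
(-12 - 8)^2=400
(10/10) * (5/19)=5/19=0.26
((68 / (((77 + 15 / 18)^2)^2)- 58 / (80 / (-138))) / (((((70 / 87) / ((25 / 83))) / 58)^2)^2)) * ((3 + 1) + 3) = 68864530988355130263164812875 / 442421234378651149636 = 155653765.32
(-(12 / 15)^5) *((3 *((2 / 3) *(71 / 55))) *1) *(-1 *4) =581632 / 171875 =3.38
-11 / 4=-2.75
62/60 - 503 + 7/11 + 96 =-133759/330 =-405.33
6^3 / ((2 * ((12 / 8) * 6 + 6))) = 36 / 5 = 7.20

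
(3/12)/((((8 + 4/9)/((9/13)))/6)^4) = 3486784401/238214277184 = 0.01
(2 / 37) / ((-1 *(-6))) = 1 / 111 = 0.01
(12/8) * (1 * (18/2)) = 13.50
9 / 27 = 1 / 3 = 0.33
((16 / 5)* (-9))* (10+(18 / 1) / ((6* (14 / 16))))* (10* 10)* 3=-812160 / 7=-116022.86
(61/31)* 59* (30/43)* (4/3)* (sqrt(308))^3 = 88679360* sqrt(77)/1333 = 583764.61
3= 3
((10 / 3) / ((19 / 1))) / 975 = 0.00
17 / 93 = 0.18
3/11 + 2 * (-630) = -13857/11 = -1259.73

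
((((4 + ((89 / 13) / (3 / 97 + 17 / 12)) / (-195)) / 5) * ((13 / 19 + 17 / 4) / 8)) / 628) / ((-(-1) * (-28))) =-530697 / 19027769488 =-0.00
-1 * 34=-34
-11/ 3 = -3.67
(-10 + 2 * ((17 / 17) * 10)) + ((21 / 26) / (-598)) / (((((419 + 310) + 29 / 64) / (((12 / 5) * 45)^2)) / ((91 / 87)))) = 4038911774 / 404805635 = 9.98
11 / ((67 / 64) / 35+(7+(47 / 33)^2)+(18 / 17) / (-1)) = 456160320 / 331734451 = 1.38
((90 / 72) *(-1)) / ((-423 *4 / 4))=5 / 1692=0.00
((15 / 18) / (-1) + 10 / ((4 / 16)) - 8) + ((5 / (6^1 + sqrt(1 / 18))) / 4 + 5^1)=141209 / 3882 - 15 * sqrt(2) / 2588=36.37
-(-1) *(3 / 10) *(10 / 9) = 1 / 3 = 0.33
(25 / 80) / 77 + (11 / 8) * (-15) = -25405 / 1232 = -20.62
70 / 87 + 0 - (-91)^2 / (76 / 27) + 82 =-18904565 / 6612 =-2859.13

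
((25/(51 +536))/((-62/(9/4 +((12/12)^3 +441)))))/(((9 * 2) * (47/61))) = -2709925/123157296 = -0.02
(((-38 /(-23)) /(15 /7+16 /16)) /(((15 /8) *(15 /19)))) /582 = 10108 /16565175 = 0.00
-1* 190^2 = -36100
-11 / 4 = -2.75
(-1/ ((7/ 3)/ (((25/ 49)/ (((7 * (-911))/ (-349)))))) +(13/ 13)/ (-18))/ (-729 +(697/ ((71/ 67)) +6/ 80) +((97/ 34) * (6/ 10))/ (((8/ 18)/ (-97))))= 1234139395/ 8129565669834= 0.00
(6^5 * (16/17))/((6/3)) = 3659.29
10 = 10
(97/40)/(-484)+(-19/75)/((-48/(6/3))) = 4831/871200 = 0.01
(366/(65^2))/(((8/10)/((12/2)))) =549/845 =0.65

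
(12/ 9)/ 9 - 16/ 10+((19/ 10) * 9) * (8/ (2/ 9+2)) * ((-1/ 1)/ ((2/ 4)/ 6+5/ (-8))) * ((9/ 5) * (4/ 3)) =11903564/ 43875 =271.31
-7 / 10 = -0.70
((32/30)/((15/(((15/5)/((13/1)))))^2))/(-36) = -4/570375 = -0.00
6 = 6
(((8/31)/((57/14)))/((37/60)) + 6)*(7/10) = 465493/108965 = 4.27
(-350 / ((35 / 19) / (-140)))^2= 707560000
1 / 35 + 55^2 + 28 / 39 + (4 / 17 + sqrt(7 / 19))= sqrt(133) / 19 + 70217908 / 23205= 3026.59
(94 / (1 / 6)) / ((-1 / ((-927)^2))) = -484661556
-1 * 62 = -62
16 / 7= 2.29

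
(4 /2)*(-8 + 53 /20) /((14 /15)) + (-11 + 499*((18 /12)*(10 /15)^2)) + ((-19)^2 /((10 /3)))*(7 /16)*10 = 263429 /336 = 784.01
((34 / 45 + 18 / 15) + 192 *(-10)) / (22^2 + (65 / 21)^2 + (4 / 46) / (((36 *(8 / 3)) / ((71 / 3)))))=-1556377984 / 400528355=-3.89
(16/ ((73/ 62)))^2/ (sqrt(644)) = 492032*sqrt(161)/ 857969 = 7.28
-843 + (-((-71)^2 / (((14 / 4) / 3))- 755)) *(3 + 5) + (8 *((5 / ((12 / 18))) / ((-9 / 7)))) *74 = -689287 / 21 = -32823.19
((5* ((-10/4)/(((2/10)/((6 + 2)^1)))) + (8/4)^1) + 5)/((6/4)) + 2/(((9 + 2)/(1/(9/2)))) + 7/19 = -617453/1881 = -328.26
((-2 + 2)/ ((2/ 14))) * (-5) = 0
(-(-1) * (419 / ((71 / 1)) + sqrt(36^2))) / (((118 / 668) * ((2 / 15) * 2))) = 7452375 / 8378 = 889.52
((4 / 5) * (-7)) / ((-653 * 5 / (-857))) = -23996 / 16325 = -1.47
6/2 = 3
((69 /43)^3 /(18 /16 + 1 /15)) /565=7884216 /1284753613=0.01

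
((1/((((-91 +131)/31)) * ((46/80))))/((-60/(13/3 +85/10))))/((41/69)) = -2387/4920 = -0.49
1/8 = 0.12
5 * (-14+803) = 3945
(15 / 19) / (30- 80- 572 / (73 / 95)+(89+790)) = 365 / 39121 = 0.01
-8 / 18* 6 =-8 / 3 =-2.67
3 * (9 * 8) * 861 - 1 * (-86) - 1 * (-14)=186076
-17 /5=-3.40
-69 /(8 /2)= -69 /4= -17.25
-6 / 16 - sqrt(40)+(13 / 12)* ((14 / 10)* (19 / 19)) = -5.18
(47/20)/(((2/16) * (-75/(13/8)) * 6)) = -611/9000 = -0.07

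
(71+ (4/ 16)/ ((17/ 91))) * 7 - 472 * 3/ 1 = -61855/ 68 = -909.63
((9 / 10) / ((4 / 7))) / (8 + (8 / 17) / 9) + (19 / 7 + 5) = 389799 / 49280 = 7.91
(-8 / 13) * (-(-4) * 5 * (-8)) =1280 / 13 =98.46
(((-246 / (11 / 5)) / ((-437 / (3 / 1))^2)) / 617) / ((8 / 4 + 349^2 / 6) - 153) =-13284 / 31338561553937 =-0.00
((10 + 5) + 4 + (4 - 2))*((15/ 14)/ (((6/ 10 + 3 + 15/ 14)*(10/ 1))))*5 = 2.41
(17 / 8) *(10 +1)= 187 / 8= 23.38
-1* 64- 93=-157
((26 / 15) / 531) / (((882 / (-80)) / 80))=-16640 / 702513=-0.02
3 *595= 1785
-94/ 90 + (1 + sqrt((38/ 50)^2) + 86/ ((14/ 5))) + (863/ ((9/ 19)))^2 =47051227093/ 14175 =3319310.55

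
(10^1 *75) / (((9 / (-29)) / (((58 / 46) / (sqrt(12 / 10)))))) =-105125 *sqrt(30) / 207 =-2781.61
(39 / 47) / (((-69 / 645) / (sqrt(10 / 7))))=-9.27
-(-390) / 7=390 / 7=55.71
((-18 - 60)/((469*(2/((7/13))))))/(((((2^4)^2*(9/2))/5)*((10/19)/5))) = -95/51456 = -0.00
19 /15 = 1.27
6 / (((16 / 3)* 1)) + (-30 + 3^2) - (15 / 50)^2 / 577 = -2293593 / 115400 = -19.88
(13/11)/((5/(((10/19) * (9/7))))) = 234/1463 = 0.16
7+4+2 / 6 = 34 / 3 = 11.33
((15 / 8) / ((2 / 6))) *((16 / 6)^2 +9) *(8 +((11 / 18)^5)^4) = 73940257798843579517743451525 / 101985889731168625395499008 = 725.00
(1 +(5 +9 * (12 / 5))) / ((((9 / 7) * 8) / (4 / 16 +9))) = 5957 / 240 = 24.82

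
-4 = -4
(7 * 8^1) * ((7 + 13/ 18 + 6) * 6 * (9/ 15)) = 13832/ 5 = 2766.40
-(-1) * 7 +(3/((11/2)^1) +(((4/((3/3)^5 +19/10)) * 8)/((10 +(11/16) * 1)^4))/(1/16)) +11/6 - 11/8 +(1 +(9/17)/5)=9.12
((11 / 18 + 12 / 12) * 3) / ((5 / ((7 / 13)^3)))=9947 / 65910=0.15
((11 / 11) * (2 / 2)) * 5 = 5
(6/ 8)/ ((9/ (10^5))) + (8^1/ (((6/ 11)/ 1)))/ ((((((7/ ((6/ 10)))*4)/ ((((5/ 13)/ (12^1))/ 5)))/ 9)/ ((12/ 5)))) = 56875297/ 6825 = 8333.38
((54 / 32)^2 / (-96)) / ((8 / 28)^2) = -11907 / 32768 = -0.36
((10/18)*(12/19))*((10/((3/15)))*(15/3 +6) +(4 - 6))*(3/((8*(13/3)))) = 4110/247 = 16.64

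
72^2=5184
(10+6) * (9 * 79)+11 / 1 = 11387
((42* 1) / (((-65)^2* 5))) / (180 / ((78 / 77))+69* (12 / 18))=21 / 2362750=0.00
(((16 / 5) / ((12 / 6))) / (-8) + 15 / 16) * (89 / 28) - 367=-816829 / 2240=-364.66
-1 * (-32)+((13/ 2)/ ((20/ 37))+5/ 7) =12527/ 280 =44.74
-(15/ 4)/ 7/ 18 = -5/ 168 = -0.03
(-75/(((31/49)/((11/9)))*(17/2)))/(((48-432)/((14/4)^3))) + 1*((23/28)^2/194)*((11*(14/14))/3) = 22115206949/11542261248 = 1.92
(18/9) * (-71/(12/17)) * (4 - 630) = 377791/3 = 125930.33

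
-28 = -28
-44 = -44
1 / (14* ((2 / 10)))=5 / 14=0.36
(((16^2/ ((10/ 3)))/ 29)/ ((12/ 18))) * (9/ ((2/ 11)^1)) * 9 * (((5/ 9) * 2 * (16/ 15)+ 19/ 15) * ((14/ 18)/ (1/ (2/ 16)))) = 305844/ 725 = 421.85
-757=-757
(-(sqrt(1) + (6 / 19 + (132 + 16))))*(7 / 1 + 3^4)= -249656 / 19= -13139.79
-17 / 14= -1.21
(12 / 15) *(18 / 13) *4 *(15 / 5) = 864 / 65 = 13.29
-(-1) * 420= 420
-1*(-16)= 16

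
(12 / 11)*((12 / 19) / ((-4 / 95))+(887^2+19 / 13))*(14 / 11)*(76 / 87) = 43529606176 / 45617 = 954240.88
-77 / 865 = -0.09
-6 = -6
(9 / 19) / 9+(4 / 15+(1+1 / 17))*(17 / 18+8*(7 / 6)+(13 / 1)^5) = 21460589144 / 43605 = 492158.91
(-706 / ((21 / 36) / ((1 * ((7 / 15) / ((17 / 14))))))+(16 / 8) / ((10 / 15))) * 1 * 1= -39281 / 85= -462.13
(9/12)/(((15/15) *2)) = 3/8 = 0.38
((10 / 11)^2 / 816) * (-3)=-25 / 8228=-0.00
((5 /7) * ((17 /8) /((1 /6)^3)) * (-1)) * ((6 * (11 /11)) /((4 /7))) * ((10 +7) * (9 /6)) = -351135 /4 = -87783.75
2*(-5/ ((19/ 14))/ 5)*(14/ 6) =-196/ 57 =-3.44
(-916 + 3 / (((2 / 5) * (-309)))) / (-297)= 188701 / 61182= 3.08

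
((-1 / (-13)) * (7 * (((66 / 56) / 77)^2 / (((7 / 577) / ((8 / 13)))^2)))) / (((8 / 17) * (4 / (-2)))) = -50938137 / 147699916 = -0.34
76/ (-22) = -3.45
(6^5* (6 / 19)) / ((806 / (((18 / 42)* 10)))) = 699840 / 53599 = 13.06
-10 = -10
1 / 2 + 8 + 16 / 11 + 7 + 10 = 593 / 22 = 26.95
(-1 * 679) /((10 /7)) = -4753 /10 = -475.30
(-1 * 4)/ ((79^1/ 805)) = -3220/ 79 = -40.76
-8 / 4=-2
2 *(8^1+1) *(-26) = -468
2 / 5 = 0.40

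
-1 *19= -19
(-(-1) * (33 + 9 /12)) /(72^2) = 5 /768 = 0.01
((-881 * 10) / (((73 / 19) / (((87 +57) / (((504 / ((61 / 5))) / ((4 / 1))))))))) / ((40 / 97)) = -198089326 / 2555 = -77530.07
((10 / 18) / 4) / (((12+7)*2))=5 / 1368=0.00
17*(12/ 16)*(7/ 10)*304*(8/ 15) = 36176/ 25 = 1447.04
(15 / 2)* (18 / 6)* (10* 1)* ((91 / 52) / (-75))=-21 / 4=-5.25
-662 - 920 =-1582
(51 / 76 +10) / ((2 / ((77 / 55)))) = 5677 / 760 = 7.47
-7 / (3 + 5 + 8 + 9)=-7 / 25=-0.28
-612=-612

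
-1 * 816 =-816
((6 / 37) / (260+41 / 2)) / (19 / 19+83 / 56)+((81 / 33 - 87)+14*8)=26404386 / 961741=27.45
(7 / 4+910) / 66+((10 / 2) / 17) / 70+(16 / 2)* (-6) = -1073843 / 31416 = -34.18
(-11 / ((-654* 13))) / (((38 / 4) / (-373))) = -4103 / 80769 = -0.05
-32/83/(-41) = 32/3403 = 0.01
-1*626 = -626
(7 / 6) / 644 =1 / 552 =0.00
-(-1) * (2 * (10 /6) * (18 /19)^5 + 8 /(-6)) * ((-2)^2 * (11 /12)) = 98904124 /22284891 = 4.44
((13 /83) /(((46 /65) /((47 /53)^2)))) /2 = 1866605 /21449524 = 0.09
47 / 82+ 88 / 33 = 797 / 246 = 3.24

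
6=6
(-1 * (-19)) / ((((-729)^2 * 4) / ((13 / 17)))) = 0.00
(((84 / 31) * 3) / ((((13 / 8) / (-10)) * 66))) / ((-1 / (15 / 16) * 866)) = 1575 / 1919489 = 0.00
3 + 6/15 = 17/5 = 3.40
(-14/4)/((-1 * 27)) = 7/54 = 0.13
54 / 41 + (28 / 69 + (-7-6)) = -31903 / 2829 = -11.28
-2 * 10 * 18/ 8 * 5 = -225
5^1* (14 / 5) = 14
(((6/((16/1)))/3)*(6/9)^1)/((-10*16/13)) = -13/1920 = -0.01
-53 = -53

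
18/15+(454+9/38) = 86533/190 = 455.44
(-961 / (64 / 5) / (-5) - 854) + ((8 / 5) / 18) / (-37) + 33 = -85885951 / 106560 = -805.99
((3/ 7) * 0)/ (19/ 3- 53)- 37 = -37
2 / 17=0.12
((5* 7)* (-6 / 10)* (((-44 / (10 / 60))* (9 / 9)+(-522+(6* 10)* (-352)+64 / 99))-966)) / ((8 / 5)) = 9906155 / 33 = 300186.52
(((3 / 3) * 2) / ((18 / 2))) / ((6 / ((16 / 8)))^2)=0.02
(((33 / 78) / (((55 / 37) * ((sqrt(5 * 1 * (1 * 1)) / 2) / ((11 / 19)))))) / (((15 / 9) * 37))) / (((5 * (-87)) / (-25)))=11 * sqrt(5) / 179075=0.00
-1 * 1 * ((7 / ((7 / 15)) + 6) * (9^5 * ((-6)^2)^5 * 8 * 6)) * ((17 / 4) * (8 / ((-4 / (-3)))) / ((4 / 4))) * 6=-550651737558859776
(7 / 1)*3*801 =16821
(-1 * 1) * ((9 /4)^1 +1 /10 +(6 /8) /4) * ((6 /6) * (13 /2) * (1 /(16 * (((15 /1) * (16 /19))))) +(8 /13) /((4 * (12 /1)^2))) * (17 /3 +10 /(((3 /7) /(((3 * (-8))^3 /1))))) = 1955123417317 /71884800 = 27198.01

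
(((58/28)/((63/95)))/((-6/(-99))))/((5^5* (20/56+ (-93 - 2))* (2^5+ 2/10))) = -6061/1119956250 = -0.00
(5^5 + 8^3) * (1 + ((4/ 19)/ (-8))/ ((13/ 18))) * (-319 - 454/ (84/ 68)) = -137136722/ 57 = -2405907.40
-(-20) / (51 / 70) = 1400 / 51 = 27.45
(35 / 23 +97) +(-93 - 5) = 12 / 23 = 0.52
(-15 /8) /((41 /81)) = -1215 /328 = -3.70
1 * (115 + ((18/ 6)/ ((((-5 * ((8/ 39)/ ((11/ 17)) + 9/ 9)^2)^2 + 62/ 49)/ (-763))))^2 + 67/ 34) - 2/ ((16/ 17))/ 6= 13310137996629623883411176951171927/ 13147410665657293709141306205744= 1012.38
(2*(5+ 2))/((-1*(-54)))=7/27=0.26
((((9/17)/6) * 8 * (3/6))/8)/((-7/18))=-27/238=-0.11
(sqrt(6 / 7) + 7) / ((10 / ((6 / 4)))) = 3 * sqrt(42) / 140 + 21 / 20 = 1.19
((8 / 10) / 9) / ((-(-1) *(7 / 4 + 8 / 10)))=16 / 459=0.03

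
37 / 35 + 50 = 1787 / 35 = 51.06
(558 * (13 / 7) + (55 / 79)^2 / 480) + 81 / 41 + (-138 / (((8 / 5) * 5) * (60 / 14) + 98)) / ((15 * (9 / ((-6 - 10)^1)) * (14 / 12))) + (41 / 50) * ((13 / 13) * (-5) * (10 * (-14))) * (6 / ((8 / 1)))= 194903623861563 / 132689651360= 1468.87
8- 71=-63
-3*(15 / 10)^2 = -27 / 4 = -6.75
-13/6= -2.17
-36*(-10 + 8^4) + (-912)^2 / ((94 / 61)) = 18454680 / 47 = 392652.77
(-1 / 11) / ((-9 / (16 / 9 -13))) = -101 / 891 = -0.11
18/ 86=9/ 43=0.21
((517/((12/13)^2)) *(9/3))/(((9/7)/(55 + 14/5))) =176755579/2160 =81831.29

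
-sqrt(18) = -3 * sqrt(2) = -4.24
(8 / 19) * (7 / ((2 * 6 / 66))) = 308 / 19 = 16.21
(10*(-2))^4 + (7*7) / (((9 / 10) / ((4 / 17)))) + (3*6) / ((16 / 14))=97937479 / 612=160028.56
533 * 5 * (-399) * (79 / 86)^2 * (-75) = 497720530125 / 7396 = 67295907.26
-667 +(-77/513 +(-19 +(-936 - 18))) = -841397/513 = -1640.15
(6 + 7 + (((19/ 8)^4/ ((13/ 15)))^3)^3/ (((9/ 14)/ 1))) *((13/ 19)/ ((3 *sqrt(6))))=324195137247480366778438465407701092914831558182086109297 *sqrt(6)/ 45267077891876821287528451995747384343658496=17542830249495.55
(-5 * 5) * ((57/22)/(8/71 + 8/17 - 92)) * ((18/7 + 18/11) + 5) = 81297485/12461064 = 6.52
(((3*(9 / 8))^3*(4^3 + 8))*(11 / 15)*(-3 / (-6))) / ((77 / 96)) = 177147 / 140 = 1265.34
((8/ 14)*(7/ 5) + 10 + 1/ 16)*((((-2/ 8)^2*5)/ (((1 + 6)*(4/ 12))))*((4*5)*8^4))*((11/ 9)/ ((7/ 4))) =12235520/ 147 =83234.83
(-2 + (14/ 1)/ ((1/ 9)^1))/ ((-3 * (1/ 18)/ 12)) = -8928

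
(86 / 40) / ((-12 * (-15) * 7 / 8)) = 43 / 3150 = 0.01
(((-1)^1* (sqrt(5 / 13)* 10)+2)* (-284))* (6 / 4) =-852+4260* sqrt(65) / 13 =1789.94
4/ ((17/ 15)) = 60/ 17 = 3.53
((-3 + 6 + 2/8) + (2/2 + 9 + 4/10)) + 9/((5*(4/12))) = 381/20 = 19.05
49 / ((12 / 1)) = 49 / 12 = 4.08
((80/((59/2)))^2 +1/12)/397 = 310681/16583484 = 0.02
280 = 280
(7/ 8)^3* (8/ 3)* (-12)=-343/ 16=-21.44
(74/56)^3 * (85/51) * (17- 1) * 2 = 123.06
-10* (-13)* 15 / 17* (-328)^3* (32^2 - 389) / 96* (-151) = 68728296884000 / 17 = 4042840993176.47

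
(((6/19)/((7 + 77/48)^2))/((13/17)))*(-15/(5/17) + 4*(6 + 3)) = -3525120/42130543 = -0.08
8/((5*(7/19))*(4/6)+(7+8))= 456/925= 0.49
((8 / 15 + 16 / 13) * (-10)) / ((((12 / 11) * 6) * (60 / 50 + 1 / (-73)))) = -345290 / 151983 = -2.27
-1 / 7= -0.14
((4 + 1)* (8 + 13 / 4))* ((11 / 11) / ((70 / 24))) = 135 / 7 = 19.29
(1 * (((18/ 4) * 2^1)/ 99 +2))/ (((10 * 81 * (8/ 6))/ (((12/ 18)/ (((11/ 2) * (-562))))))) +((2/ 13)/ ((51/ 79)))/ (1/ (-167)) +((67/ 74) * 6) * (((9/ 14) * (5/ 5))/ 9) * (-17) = -146273089759627/ 3152816847180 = -46.39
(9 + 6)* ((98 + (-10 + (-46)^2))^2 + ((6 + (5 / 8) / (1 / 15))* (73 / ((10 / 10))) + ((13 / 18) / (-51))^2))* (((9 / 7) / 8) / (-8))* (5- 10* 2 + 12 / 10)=26907210024445 / 1331712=20204976.77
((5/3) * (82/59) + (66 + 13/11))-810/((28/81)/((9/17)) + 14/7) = -443994344/1882749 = -235.82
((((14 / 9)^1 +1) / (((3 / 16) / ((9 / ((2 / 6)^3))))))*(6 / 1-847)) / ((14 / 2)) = -2785392 / 7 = -397913.14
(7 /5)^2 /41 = 49 /1025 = 0.05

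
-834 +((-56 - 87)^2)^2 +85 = 418160852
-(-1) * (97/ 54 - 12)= -551/ 54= -10.20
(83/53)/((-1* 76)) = -83/4028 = -0.02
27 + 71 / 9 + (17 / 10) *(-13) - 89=-6859 / 90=-76.21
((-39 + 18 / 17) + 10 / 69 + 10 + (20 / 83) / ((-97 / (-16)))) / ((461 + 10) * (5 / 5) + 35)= -262127495 / 4778574438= -0.05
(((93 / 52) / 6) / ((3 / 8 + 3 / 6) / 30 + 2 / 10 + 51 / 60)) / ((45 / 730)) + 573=5833133 / 10101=577.48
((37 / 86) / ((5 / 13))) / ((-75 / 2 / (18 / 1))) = -2886 / 5375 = -0.54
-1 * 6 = -6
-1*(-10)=10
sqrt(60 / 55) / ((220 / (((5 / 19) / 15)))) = sqrt(33) / 68970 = 0.00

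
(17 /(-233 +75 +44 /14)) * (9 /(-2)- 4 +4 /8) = 238 /271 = 0.88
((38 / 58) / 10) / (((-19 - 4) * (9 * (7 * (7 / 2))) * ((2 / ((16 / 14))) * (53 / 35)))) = -76 / 15589791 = -0.00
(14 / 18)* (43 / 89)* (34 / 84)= 731 / 4806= 0.15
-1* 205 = -205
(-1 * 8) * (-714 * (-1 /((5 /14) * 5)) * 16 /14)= -91392 /25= -3655.68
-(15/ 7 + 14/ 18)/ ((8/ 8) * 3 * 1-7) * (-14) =-92/ 9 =-10.22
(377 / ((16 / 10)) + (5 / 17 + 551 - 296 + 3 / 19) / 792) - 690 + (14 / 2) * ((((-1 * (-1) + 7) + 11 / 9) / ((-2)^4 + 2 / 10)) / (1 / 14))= -398.26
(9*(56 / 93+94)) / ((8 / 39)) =514683 / 124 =4150.67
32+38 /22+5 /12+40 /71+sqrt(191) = sqrt(191)+325277 /9372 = 48.53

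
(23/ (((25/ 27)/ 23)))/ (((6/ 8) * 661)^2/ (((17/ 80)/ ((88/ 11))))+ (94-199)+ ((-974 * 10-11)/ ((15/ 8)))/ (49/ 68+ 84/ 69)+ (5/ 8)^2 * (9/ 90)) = 1755333504/ 28418804765665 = 0.00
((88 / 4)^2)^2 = 234256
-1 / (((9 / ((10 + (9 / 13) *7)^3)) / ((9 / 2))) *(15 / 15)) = -7189057 / 4394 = -1636.11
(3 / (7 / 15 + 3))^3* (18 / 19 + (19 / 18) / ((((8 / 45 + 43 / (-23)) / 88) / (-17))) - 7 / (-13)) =2167351718625 / 3577208128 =605.88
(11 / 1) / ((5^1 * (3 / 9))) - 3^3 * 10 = -1317 / 5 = -263.40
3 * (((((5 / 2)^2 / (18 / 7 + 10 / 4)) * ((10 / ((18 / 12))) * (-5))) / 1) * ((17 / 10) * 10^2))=-20950.70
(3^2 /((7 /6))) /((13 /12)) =648 /91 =7.12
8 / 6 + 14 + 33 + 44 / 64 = 2353 / 48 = 49.02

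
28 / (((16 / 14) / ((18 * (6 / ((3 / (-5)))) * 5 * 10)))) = -220500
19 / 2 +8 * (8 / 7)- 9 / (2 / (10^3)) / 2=-31239 / 14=-2231.36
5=5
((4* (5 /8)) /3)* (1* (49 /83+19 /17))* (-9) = -12.81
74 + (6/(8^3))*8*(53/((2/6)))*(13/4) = 122.45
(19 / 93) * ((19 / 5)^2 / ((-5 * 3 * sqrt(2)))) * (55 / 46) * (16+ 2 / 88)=-322373 * sqrt(2) / 171120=-2.66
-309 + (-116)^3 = -1561205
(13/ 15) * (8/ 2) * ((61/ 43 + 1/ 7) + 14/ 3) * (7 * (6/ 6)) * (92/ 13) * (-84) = -89844.49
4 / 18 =2 / 9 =0.22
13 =13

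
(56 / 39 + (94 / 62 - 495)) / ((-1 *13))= 594886 / 15717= 37.85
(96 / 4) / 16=3 / 2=1.50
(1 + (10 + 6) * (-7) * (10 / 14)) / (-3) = 79 / 3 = 26.33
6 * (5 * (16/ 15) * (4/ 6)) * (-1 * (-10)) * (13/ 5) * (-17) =-28288/ 3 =-9429.33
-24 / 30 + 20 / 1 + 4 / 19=1844 / 95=19.41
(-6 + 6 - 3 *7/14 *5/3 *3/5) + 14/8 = 1/4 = 0.25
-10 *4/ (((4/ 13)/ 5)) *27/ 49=-17550/ 49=-358.16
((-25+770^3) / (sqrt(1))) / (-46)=-456532975 / 46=-9924629.89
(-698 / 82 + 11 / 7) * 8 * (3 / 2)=-23904 / 287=-83.29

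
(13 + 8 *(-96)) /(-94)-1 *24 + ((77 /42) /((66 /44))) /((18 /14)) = -114343 /7614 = -15.02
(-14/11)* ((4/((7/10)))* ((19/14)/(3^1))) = -760/231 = -3.29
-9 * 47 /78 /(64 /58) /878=-4089 /730496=-0.01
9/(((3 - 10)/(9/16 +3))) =-513/112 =-4.58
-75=-75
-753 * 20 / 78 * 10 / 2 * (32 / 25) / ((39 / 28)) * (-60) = 8995840 / 169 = 53229.82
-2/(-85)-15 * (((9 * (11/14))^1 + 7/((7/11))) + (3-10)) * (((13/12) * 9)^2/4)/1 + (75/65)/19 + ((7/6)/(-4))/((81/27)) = -668208485239/169303680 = -3946.80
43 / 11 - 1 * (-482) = 485.91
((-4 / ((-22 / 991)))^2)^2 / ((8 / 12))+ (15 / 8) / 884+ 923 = 163699881563440319 / 103541152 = 1581012750.98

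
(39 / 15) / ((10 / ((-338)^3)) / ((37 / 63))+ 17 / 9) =83581024644 / 60721243045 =1.38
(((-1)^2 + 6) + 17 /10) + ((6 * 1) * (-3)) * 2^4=-2793 /10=-279.30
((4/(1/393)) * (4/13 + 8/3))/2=30392/13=2337.85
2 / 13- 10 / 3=-124 / 39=-3.18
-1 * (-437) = 437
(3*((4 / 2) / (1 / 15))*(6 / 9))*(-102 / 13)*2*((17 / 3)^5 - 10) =-1927700720 / 351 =-5492024.84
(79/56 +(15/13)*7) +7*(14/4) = 24743/728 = 33.99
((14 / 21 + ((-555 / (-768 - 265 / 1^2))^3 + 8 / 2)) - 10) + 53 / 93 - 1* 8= -1292534875844 / 102514173141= -12.61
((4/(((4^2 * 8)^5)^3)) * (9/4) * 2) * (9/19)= 81/385365782469381738054997774434304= 0.00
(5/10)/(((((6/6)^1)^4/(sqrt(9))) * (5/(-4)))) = -6/5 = -1.20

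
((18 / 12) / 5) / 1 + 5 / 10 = 4 / 5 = 0.80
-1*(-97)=97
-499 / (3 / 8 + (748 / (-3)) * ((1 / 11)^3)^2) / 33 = -58446872 / 1448915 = -40.34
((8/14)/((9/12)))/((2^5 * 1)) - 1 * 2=-1.98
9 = 9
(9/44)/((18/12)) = 3/22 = 0.14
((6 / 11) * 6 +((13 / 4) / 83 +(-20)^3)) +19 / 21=-7995.78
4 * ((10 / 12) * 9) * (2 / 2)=30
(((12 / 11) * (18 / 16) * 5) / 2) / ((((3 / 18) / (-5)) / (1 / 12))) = -675 / 88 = -7.67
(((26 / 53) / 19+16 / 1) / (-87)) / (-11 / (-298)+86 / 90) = -72136860 / 388662727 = -0.19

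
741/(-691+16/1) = -247/225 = -1.10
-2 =-2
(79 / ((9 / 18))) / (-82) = -79 / 41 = -1.93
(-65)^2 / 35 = 845 / 7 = 120.71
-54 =-54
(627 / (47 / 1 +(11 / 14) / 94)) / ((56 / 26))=127699 / 20621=6.19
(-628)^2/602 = 197192/301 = 655.12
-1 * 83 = -83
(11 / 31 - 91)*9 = -25290 / 31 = -815.81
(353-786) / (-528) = 433 / 528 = 0.82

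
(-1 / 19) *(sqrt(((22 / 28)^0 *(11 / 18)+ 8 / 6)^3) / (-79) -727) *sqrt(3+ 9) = sqrt(3) *(35 *sqrt(70)+ 6202764) / 81054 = 132.55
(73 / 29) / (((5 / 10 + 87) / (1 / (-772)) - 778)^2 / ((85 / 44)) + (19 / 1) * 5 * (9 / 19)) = 6205 / 5957281196109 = 0.00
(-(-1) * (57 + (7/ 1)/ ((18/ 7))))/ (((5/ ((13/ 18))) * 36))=2795/ 11664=0.24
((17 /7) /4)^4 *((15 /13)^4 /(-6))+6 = 209252863317 /35110380032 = 5.96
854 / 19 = 44.95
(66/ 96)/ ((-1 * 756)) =-11/ 12096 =-0.00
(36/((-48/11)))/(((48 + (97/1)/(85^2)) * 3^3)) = -79475/12488292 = -0.01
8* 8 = 64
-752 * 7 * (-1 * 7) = 36848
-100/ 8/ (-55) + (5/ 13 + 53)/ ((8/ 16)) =30601/ 286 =107.00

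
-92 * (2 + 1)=-276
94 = 94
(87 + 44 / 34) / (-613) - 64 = -668445 / 10421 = -64.14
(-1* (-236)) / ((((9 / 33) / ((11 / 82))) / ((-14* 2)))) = -399784 / 123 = -3250.28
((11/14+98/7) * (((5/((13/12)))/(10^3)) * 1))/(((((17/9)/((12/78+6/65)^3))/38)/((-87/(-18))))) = 1051149312/10621121875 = 0.10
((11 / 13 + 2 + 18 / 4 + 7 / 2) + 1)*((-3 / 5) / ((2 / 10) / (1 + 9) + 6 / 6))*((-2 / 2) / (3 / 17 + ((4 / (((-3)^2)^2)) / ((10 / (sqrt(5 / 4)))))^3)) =40775764329444375 / 1032632992757717 - 17391406725*sqrt(5) / 1032632992757717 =39.49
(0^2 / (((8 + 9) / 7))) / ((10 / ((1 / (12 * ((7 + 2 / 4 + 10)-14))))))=0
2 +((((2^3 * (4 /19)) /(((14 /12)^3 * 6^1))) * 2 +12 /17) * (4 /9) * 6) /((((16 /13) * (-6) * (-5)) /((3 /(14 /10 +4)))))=2.04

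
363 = 363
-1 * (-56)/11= 56/11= 5.09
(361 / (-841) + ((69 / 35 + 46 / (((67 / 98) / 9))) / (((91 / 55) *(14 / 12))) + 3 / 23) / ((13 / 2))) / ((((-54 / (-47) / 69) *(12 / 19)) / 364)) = 3220843098918827 / 1938224106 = 1661749.58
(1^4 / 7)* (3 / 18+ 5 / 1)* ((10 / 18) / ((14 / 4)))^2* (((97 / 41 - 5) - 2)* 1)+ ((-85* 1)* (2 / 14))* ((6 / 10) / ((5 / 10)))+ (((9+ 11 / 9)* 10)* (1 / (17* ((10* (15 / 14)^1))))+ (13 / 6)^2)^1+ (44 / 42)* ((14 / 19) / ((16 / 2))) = -205425442499 / 22075816140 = -9.31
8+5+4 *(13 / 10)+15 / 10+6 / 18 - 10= 10.03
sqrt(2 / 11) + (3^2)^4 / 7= sqrt(22) / 11 + 6561 / 7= 937.71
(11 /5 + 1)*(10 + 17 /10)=936 /25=37.44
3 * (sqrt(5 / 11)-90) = -270 + 3 * sqrt(55) / 11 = -267.98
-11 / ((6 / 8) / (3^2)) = -132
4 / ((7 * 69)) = 4 / 483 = 0.01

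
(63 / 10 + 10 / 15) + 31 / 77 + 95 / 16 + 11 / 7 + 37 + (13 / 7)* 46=2537429 / 18480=137.31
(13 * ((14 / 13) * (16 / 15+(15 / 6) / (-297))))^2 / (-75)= -2.93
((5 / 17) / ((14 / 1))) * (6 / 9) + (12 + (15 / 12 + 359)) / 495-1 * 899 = -211641889 / 235620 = -898.23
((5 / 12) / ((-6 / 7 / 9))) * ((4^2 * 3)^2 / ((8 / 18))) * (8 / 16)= -11340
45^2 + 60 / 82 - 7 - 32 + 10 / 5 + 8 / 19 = 1549550 / 779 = 1989.15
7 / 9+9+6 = 15.78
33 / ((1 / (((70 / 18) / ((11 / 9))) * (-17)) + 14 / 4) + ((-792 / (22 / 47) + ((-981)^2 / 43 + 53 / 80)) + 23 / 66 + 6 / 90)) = 445793040 / 279539896001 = 0.00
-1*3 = -3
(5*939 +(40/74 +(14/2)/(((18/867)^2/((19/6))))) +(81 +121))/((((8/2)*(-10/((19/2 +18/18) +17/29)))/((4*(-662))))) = 19161269218301/463536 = 41337176.01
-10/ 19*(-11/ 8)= 55/ 76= 0.72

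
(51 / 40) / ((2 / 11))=561 / 80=7.01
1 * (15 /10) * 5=15 /2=7.50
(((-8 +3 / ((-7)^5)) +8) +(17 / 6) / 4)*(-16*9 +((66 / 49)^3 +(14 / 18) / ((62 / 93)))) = -99.42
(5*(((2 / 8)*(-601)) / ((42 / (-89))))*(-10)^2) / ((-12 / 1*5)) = -1337225 / 504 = -2653.22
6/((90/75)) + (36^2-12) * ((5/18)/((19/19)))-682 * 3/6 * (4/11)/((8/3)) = 1891/6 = 315.17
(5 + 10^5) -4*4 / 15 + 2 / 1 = 1500089 / 15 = 100005.93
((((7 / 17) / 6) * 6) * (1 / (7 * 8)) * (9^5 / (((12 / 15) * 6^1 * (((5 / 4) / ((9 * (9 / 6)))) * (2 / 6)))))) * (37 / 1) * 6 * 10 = 6506244.60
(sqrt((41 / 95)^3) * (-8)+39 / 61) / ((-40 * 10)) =-39 / 24400+41 * sqrt(3895) / 451250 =0.00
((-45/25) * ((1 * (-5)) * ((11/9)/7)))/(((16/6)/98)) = 231/4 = 57.75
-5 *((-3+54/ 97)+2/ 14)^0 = -5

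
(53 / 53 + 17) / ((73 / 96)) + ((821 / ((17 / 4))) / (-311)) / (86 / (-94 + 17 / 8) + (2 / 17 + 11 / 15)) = 747467724 / 24133289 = 30.97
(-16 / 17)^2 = 256 / 289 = 0.89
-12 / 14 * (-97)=582 / 7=83.14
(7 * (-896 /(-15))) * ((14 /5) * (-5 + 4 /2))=-87808 /25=-3512.32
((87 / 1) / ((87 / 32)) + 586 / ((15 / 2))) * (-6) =-3304 / 5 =-660.80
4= 4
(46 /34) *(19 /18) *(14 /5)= 4.00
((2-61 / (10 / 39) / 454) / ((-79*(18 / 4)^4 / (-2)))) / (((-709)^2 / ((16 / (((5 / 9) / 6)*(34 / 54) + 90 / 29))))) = 49748224 / 54230125940752725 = 0.00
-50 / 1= -50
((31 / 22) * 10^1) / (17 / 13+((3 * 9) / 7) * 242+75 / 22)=0.02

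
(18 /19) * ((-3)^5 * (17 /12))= -12393 /38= -326.13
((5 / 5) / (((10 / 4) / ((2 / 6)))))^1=0.13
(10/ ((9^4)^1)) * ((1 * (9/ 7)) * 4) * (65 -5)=800/ 1701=0.47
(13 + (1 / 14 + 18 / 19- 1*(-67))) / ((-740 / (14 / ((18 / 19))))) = -21551 / 13320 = -1.62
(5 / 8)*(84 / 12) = 35 / 8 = 4.38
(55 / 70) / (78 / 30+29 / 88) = 2420 / 9023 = 0.27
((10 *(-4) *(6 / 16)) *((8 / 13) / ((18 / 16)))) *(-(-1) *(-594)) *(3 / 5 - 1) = -1949.54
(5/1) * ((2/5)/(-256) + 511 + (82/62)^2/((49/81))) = 2569.45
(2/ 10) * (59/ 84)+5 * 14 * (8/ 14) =16859/ 420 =40.14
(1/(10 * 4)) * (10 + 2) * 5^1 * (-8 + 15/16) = -339/32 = -10.59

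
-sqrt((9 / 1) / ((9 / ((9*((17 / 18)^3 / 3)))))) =-17*sqrt(102) / 108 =-1.59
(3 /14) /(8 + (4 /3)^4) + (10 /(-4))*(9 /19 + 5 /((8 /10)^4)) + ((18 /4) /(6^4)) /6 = -6582282695 /207760896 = -31.68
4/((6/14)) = 28/3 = 9.33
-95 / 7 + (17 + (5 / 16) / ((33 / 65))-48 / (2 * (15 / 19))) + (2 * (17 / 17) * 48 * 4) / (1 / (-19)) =-135317137 / 18480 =-7322.36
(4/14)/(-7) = -2/49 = -0.04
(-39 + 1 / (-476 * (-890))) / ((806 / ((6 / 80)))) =-49565877 / 13658153600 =-0.00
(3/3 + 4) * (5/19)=1.32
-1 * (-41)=41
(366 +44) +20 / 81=33230 / 81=410.25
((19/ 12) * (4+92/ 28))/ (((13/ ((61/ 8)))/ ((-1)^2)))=19703/ 2912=6.77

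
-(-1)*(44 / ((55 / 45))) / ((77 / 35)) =180 / 11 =16.36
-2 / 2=-1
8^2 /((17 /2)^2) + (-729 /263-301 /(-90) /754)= -9705056473 /5157835020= -1.88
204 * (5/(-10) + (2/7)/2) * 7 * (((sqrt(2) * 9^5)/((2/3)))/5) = -9034497 * sqrt(2) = -12776708.19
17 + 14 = 31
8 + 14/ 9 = 86/ 9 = 9.56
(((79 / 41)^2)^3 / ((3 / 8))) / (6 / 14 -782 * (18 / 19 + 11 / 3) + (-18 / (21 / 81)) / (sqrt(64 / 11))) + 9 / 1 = 14329970498369354976 * sqrt(11) / 157475641398858767453485 + 1411323696981421001178901 / 157475641398858767453485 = 8.96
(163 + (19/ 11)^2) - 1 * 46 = 14518/ 121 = 119.98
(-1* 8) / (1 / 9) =-72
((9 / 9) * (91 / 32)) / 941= 91 / 30112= 0.00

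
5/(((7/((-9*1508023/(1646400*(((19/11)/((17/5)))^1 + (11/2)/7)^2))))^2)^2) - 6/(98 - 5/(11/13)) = 1.16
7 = 7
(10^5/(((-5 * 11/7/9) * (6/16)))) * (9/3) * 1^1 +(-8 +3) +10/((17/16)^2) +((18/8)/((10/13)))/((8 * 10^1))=-9321944380057/10172800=-916359.74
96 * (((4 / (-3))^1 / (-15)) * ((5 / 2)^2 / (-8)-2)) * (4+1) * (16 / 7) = -5696 / 21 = -271.24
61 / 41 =1.49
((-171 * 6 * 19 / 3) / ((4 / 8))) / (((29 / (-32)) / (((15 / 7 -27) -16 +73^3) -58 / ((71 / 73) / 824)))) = 70240544168832 / 14413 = 4873415955.65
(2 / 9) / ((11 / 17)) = 34 / 99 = 0.34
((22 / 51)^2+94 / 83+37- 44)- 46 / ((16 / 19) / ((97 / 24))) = -3128851789 / 13816512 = -226.46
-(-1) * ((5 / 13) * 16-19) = -167 / 13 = -12.85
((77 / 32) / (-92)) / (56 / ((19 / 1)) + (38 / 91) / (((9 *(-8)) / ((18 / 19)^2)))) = -133133 / 14976128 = -0.01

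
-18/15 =-6/5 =-1.20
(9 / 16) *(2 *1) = 1.12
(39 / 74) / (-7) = -39 / 518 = -0.08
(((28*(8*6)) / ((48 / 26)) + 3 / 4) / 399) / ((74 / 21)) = 2915 / 5624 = 0.52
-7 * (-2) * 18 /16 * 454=14301 /2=7150.50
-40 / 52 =-10 / 13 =-0.77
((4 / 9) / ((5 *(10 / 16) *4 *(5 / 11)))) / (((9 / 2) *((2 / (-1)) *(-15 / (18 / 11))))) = 16 / 16875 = 0.00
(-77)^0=1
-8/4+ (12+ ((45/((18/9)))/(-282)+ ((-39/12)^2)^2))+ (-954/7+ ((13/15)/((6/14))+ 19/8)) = -39423931/3790080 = -10.40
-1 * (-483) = 483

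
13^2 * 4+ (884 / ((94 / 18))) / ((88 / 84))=837.58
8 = 8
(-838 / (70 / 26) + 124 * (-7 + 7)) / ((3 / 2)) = -21788 / 105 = -207.50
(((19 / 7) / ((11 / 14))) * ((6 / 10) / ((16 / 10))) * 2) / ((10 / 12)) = 171 / 55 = 3.11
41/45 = 0.91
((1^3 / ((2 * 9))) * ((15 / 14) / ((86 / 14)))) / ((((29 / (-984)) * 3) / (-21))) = 2870 / 1247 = 2.30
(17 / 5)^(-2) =25 / 289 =0.09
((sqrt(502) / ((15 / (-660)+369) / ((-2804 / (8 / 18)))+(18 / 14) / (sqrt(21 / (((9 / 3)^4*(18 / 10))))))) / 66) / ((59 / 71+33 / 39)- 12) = -25459858783359*sqrt(52710) / 601975418914428241- 18015077564575*sqrt(502) / 2407901675657712964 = -0.01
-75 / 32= -2.34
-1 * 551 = -551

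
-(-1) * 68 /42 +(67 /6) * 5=2413 /42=57.45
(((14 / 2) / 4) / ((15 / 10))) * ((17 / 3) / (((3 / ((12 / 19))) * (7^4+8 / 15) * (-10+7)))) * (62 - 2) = -1400 / 120783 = -0.01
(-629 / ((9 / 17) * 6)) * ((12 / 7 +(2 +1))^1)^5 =-15499065087 / 33614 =-461089.58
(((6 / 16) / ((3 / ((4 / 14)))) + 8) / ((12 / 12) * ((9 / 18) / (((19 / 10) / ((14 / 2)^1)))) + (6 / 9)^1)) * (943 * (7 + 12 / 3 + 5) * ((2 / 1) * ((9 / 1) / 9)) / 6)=16125300 / 1001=16109.19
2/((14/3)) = 0.43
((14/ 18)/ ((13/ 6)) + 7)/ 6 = 1.23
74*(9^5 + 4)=4369922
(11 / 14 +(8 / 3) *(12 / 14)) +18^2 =4579 / 14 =327.07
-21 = -21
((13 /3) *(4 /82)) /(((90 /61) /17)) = 2.44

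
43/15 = 2.87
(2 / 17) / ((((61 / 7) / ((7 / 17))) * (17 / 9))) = 882 / 299693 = 0.00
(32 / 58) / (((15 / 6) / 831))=26592 / 145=183.39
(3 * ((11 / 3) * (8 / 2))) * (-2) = -88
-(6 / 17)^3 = -0.04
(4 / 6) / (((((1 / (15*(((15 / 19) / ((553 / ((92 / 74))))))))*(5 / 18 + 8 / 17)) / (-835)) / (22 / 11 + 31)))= -58179627000 / 89025811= -653.51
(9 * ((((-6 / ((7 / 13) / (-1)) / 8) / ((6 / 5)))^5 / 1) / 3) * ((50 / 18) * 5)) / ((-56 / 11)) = -17.24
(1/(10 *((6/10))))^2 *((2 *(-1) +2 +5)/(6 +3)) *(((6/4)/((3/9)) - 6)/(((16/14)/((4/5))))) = -7/432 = -0.02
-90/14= -45/7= -6.43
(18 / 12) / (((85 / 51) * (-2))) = -9 / 20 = -0.45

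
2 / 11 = 0.18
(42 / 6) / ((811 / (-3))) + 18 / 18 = 790 / 811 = 0.97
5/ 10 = 1/ 2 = 0.50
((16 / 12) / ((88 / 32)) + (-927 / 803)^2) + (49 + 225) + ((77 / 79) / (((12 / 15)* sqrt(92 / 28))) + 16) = 385* sqrt(161) / 7268 + 564499721 / 1934427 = 292.49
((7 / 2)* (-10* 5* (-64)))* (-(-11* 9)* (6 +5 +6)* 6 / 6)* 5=94248000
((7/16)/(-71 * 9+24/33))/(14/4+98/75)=-825/5785304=-0.00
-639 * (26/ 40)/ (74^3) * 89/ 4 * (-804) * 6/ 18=6.11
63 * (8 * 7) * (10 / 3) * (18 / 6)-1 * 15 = 35265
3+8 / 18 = 31 / 9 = 3.44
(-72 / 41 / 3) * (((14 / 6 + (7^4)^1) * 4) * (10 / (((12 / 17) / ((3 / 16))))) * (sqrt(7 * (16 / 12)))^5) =-960948800 * sqrt(21) / 1107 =-3977977.07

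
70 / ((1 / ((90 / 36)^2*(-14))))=-6125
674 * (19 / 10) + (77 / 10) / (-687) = 1759529 / 1374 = 1280.59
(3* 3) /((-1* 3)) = -3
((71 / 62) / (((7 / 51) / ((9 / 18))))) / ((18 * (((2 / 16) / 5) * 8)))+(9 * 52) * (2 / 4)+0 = 1224707 / 5208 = 235.16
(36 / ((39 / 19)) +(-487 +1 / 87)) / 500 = -132737 / 141375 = -0.94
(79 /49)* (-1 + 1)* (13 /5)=0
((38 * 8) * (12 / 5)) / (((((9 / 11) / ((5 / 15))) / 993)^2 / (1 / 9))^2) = 213705790919363776 / 885735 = 241275088959.30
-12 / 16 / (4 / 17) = -51 / 16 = -3.19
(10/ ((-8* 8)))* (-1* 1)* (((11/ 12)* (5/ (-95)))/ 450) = -11/ 656640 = -0.00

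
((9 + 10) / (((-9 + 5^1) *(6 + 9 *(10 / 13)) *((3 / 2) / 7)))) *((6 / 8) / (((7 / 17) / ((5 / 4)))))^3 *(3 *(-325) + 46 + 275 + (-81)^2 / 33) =2278518591375 / 247267328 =9214.80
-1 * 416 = -416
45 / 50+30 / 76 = 123 / 95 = 1.29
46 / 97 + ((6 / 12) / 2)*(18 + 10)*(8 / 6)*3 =2762 / 97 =28.47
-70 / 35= -2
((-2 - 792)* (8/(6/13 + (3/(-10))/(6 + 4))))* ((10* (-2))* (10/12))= 412880000/1683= 245323.83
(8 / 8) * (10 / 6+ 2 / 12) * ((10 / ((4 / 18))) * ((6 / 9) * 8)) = 440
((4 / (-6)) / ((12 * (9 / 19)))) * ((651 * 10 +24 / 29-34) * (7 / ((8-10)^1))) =6245281 / 2349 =2658.70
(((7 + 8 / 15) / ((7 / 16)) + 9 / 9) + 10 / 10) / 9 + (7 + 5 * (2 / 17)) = 156211 / 16065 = 9.72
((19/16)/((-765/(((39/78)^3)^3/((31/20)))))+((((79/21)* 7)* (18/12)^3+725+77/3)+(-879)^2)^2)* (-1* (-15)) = 9685691049172314795/1079296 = 8974082225054.40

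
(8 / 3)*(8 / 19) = 64 / 57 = 1.12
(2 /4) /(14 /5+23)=5 /258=0.02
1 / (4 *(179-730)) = -1 / 2204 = -0.00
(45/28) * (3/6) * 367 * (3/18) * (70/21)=9175/56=163.84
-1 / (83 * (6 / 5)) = -5 / 498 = -0.01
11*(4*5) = 220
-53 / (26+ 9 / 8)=-424 / 217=-1.95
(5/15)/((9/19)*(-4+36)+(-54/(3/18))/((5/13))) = -95/235764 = -0.00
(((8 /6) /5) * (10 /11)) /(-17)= -8 /561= -0.01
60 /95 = 0.63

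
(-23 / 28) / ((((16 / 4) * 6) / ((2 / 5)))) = -23 / 1680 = -0.01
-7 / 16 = -0.44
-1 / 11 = -0.09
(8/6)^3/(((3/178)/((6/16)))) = 1424/27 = 52.74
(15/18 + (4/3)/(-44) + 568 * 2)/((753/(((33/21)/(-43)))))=-75029/1359918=-0.06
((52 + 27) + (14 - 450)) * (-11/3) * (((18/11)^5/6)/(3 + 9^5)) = 446148/10292623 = 0.04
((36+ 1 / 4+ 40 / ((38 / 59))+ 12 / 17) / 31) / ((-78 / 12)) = -127987 / 260338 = -0.49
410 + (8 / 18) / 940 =867151 / 2115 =410.00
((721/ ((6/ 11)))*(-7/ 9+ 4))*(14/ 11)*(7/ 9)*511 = 523540451/ 243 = 2154487.45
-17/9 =-1.89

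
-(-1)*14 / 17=14 / 17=0.82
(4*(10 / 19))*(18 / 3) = 240 / 19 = 12.63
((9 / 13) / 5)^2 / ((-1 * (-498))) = 27 / 701350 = 0.00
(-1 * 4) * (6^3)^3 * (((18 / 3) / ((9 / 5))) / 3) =-44789760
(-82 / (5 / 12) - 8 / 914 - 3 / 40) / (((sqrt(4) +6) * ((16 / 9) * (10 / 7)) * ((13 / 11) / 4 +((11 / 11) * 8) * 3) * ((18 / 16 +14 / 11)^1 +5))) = -261289941 / 4846247360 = -0.05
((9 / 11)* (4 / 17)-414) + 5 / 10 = -154577 / 374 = -413.31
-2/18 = -1/9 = -0.11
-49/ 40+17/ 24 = -31/ 60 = -0.52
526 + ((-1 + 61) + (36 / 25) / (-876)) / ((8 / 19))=9760043 / 14600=668.50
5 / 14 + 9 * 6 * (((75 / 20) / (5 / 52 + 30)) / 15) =17653 / 21910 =0.81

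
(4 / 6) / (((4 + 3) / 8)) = 16 / 21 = 0.76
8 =8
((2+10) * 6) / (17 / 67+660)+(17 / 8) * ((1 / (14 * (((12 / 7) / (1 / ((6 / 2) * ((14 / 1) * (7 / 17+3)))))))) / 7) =15806483309 / 144831230208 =0.11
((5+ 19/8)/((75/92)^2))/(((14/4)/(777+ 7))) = 2485.78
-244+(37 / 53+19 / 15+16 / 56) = -1345336 / 5565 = -241.75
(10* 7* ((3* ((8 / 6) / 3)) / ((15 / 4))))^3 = 11239424 / 729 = 15417.59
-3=-3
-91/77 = -13/11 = -1.18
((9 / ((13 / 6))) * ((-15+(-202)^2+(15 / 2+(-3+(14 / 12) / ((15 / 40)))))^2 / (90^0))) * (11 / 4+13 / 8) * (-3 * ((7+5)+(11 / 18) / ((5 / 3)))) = -1400442032693837 / 1248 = -1122149064658.52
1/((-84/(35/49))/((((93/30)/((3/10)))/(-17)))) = 155/29988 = 0.01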